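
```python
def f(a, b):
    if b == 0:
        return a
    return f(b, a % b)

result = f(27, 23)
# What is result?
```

f(27, 23) -> f(23, 4) -> f(4, 3) -> f(3, 1) -> f(1, 0) -> 1

Answer: 1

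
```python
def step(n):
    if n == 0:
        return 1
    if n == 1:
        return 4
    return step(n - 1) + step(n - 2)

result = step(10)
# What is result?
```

Build up from base cases: step(0)=1, step(1)=4, step(2)=5, step(3)=9, step(4)=14, step(5)=23, step(6)=37, ..., step(10)=254

Answer: 254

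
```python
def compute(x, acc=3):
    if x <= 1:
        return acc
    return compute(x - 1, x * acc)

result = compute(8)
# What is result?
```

Accumulator trace (n, acc): (8, 3) -> (7, 24) -> (6, 168) -> (5, 1008) -> (4, 5040) -> (3, 20160) -> (2, 60480) -> (1, 120960) -> return 120960

Answer: 120960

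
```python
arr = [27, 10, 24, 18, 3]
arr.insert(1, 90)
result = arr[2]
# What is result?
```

Trace:
`arr = [27, 10, 24, 18, 3]` → arr = [27, 10, 24, 18, 3]
`arr.insert(1, 90)` → arr = [27, 90, 10, 24, 18, 3]
`result = arr[2]` → result = 10
So result = 10

Answer: 10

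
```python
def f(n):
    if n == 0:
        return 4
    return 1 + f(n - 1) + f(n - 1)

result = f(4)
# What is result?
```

f(n) = 1 + 2·f(n-1), f(0)=4. Closed form: (4+1)·2^4 - 1 = 79.

Answer: 79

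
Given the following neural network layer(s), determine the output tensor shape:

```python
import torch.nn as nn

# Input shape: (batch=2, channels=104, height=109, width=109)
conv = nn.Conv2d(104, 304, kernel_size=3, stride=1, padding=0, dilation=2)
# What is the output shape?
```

Input: (2, 104, 109, 109) -> Output: (2, 304, 105, 105)

Answer: (2, 304, 105, 105)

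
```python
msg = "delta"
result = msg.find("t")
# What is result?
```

Trace:
`msg = "delta"` → msg = 'delta'
`result = msg.find("t")` → result = 3
So result = 3

Answer: 3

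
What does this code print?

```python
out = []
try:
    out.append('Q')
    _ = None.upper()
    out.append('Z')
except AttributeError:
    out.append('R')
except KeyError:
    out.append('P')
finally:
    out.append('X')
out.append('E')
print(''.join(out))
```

Execution trace: 'Q' (try body) → 'R' (except AttributeError) → 'X' (finally) → 'E' (after the try/except). Output: QRXE

Answer: QRXE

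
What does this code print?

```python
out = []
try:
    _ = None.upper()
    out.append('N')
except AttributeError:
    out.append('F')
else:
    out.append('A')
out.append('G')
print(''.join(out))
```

Execution trace: 'F' (except AttributeError) → 'G' (after the try/except). Output: FG

Answer: FG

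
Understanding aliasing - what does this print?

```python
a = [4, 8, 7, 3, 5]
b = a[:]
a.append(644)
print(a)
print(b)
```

Key concept: slice [:] creates copy.
Step by step:
`a = [4, 8, 7, 3, 5]` → a = [4, 8, 7, 3, 5]
`b = a[:]` → b = [4, 8, 7, 3, 5]
`a.append(644)` → a = [4, 8, 7, 3, 5, 644]
`print(a)` → prints [4, 8, 7, 3, 5, 644]
`print(b)` → prints [4, 8, 7, 3, 5]

Answer:
[4, 8, 7, 3, 5, 644]
[4, 8, 7, 3, 5]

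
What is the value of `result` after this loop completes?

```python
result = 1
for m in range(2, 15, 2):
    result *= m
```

Product of even numbers 2 to 14
`result` takes the values: 1 → 2 → 8 → 48 → 384 → 3840 → 46080 → 645120

Answer: 645120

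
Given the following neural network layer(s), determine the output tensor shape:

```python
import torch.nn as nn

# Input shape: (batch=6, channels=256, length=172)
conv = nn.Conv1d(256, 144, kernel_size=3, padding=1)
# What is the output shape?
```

Input: (6, 256, 172) -> Output: (6, 144, 172)

Answer: (6, 144, 172)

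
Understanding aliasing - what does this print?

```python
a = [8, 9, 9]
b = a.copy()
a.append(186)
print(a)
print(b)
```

Key concept: list.copy() creates independent copy.
Step by step:
`a = [8, 9, 9]` → a = [8, 9, 9]
`b = a.copy()` → b = [8, 9, 9]
`a.append(186)` → a = [8, 9, 9, 186]
`print(a)` → prints [8, 9, 9, 186]
`print(b)` → prints [8, 9, 9]

Answer:
[8, 9, 9, 186]
[8, 9, 9]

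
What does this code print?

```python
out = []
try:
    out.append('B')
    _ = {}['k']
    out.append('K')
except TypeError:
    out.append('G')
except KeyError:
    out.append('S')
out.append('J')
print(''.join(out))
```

Execution trace: 'B' (try body) → 'S' (except KeyError) → 'J' (after the try/except). Output: BSJ

Answer: BSJ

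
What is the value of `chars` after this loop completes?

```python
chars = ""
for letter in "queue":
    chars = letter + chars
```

Reverse 'queue'
`chars` takes the values: "" → "q" → "uq" → "euq" → "ueuq" → "eueuq"

Answer: "eueuq"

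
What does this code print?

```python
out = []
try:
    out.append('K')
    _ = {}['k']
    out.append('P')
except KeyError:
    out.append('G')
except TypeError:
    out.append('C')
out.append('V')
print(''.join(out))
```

Execution trace: 'K' (try body) → 'G' (except KeyError) → 'V' (after the try/except). Output: KGV

Answer: KGV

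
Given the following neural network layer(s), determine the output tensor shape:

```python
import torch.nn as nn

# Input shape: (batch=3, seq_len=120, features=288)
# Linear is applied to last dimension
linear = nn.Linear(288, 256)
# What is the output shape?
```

Input: (3, 120, 288) -> Output: (3, 120, 256)

Answer: (3, 120, 256)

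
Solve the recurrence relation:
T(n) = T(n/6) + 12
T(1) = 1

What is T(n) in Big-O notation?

Each step divides n by 6 and adds 12. After log_6(n) steps we reach T(1)=1. So T(n) = 12·log_6(n) + 1 = O(log n).

Answer: O(log n)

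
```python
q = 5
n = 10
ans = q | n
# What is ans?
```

Trace:
`q = 5` → q = 5
`n = 10` → n = 10
`ans = q | n` → ans = 15
So ans = 15

Answer: 15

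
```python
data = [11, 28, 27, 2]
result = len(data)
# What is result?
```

Trace:
`data = [11, 28, 27, 2]` → data = [11, 28, 27, 2]
`result = len(data)` → result = 4
So result = 4

Answer: 4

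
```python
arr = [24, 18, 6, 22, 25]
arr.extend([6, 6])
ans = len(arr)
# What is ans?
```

Trace:
`arr = [24, 18, 6, 22, 25]` → arr = [24, 18, 6, 22, 25]
`arr.extend([6, 6])` → arr = [24, 18, 6, 22, 25, 6, 6]
`ans = len(arr)` → ans = 7
So ans = 7

Answer: 7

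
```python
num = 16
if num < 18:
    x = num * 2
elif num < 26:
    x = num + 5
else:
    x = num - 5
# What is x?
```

Trace:
`num = 16` → num = 16
`if num < 18: ...` → num < 18 is True → x = 32
So x = 32

Answer: 32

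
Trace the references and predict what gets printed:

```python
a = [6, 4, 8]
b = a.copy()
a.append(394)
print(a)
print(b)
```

Key concept: list.copy() creates independent copy.
Step by step:
`a = [6, 4, 8]` → a = [6, 4, 8]
`b = a.copy()` → b = [6, 4, 8]
`a.append(394)` → a = [6, 4, 8, 394]
`print(a)` → prints [6, 4, 8, 394]
`print(b)` → prints [6, 4, 8]

Answer:
[6, 4, 8, 394]
[6, 4, 8]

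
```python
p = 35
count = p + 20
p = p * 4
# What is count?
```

Trace:
`p = 35` → p = 35
`count = p + 20` → count = 55
`p = p * 4` → p = 140
So count = 55

Answer: 55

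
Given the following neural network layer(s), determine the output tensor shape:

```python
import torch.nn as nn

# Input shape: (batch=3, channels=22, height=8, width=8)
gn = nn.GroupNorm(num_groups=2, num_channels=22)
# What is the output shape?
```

Input: (3, 22, 8, 8) -> Output: (3, 22, 8, 8)

Answer: (3, 22, 8, 8)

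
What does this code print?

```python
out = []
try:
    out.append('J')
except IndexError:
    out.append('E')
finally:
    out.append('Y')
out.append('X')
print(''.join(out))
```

Execution trace: 'J' (try body, no exception) → 'Y' (finally) → 'X' (after the try/except). Output: JYX

Answer: JYX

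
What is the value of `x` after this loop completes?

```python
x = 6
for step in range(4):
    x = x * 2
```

Multiply by 2, 4 times: 6 * 2^4 = 96
`x` takes the values: 6 → 12 → 24 → 48 → 96

Answer: 96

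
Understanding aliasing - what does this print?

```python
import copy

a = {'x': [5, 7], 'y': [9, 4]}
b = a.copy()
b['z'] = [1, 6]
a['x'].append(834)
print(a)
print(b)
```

Key concept: shallow copy of dict with mutable values.
Step by step:
`a = {'x': [5, 7], 'y': [9, 4]}` → a = {'x': [5, 7], 'y': [9, 4]}
`b = a.copy()` → b = {'x': [5, 7], 'y': [9, 4]}
`b['z'] = [1, 6]` → b = {'x': [5, 7], 'y': [9, 4], 'z': [1, 6]}
`a['x'].append(834)` → a = {'x': [5, 7, 834], 'y': [9, 4]}; b = {'x': [5, 7, 834], 'y': [9, 4], 'z': [1, 6]}
`print(a)` → prints {'x': [5, 7, 834], 'y': [9, 4]}
`print(b)` → prints {'x': [5, 7, 834], 'y': [9, 4], 'z': [1, 6]}

Answer:
{'x': [5, 7, 834], 'y': [9, 4]}
{'x': [5, 7, 834], 'y': [9, 4], 'z': [1, 6]}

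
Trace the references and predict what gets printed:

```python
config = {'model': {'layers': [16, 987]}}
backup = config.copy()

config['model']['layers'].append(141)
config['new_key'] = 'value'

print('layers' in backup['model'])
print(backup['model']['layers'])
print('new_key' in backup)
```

Key concept: shallow copy gotcha with nested dict.
Step by step:
`config = {'model': {'layers': [16, 987]}}` → config = {'model': {'layers': [16, 987]}}
`backup = config.copy()` → backup = {'model': {'layers': [16, 987]}}
`config['model']['layers'].append(141)` → config = {'model': {'layers': [16, 987, 141]}}; backup = {'model': {'layers': [16, 987, 141]}}
`config['new_key'] = 'value'` → config = {'model': {'layers': [16, 987, 141]}, 'new_key': 'value'}
`print('layers' in backup['model'])` → prints True
`print(backup['model']['layers'])` → prints [16, 987, 141]
`print('new_key' in backup)` → prints False

Answer:
True
[16, 987, 141]
False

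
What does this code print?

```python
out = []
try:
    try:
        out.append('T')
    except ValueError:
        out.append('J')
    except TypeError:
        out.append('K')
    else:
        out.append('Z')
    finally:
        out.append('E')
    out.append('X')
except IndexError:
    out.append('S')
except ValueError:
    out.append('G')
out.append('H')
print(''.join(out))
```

Execution trace: 'T' (inner try body, no exception) → 'Z' (inner else) → 'E' (inner finally) → 'X' (try body, no exception) → 'H' (after the try/except). Output: TZEXH

Answer: TZEXH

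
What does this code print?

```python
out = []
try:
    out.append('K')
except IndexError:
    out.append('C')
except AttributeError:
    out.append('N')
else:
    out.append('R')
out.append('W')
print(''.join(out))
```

Execution trace: 'K' (try body, no exception) → 'R' (else) → 'W' (after the try/except). Output: KRW

Answer: KRW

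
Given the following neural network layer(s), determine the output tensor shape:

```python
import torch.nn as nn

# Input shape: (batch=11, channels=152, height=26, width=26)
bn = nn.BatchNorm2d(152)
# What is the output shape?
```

Input: (11, 152, 26, 26) -> Output: (11, 152, 26, 26)

Answer: (11, 152, 26, 26)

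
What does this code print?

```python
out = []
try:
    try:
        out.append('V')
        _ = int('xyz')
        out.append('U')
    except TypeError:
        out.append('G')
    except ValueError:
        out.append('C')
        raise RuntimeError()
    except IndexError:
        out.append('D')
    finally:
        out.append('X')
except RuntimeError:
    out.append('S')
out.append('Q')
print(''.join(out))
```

Execution trace: 'V' (inner try body) → 'C' (inner except ValueError) → 'X' (inner finally) → 'S' (outer except RuntimeError) → 'Q' (after the try/except). Output: VCXSQ

Answer: VCXSQ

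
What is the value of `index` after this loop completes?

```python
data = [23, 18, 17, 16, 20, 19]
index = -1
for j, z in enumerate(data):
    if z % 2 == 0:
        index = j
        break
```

First even number index in [23, 18, 17, 16, 20, 19]
`index` takes the values: -1 → 1

Answer: 1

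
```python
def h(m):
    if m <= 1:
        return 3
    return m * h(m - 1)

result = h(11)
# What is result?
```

h(11) = 11 * 10 * 9 * 8 * 7 * 6 * 5 * 4 * 3 * 2 * 3 = 119750400

Answer: 119750400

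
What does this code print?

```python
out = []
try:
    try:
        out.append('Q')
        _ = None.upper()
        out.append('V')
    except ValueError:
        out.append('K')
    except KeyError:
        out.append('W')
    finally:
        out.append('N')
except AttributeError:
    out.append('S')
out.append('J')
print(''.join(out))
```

Execution trace: 'Q' (try body) → 'N' (finally) → 'S' (outer except AttributeError) → 'J' (after the try/except). Output: QNSJ

Answer: QNSJ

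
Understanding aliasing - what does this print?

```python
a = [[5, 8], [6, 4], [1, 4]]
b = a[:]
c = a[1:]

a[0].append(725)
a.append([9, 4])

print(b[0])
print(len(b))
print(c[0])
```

Key concept: slice with nested mutation.
Step by step:
`a = [[5, 8], [6, 4], [1, 4]]` → a = [[5, 8], [6, 4], [1, 4]]
`b = a[:]` → b = [[5, 8], [6, 4], [1, 4]]
`c = a[1:]` → c = [[6, 4], [1, 4]]
`a[0].append(725)` → a = [[5, 8, 725], [6, 4], [1, 4]]; b = [[5, 8, 725], [6, 4], [1, 4]]
`a.append([9, 4])` → a = [[5, 8, 725], [6, 4], [1, 4], [9, 4]]
`print(b[0])` → prints [5, 8, 725]
`print(len(b))` → prints 3
`print(c[0])` → prints [6, 4]

Answer:
[5, 8, 725]
3
[6, 4]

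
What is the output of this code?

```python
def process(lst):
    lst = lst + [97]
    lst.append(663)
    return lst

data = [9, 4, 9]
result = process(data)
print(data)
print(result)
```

Key concept: rebinding parameter vs mutation.
Step by step:
`data = [9, 4, 9]` → data = [9, 4, 9]
`result = process(data)` → result = [9, 4, 9, 97, 663]
`print(data)` → prints [9, 4, 9]
`print(result)` → prints [9, 4, 9, 97, 663]

Answer:
[9, 4, 9]
[9, 4, 9, 97, 663]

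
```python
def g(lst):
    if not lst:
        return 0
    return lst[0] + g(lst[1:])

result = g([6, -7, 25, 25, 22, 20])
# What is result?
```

6 + (-7) + 25 + 25 + 22 + 20 + 0 = 91

Answer: 91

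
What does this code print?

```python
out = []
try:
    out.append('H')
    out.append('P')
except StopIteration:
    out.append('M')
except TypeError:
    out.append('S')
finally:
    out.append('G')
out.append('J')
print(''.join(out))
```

Execution trace: 'H' (try body) → 'P' (try body, no exception) → 'G' (finally) → 'J' (after the try/except). Output: HPGJ

Answer: HPGJ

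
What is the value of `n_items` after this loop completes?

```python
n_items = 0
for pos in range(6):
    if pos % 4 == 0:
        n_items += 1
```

Count numbers divisible by 4 in range(6)
`n_items` takes the values: 0 → 1 → 2

Answer: 2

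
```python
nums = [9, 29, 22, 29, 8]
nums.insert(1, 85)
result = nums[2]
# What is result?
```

Trace:
`nums = [9, 29, 22, 29, 8]` → nums = [9, 29, 22, 29, 8]
`nums.insert(1, 85)` → nums = [9, 85, 29, 22, 29, 8]
`result = nums[2]` → result = 29
So result = 29

Answer: 29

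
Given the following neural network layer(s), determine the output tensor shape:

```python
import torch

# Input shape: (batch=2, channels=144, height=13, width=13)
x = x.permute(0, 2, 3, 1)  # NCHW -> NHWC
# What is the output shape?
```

Input: (2, 144, 13, 13) -> Output: (2, 13, 13, 144)

Answer: (2, 13, 13, 144)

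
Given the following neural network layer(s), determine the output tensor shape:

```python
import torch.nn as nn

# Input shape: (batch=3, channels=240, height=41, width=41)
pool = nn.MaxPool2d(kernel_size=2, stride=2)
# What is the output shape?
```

Input: (3, 240, 41, 41) -> Output: (3, 240, 20, 20)

Answer: (3, 240, 20, 20)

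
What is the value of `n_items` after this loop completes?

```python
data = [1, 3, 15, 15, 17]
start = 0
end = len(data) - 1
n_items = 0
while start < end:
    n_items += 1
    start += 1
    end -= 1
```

Iterations until pointers meet (list length 5)
`n_items` takes the values: 0 → 1 → 2

Answer: 2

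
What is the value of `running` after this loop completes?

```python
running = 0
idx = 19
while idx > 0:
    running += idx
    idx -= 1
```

Sum 19 down to 1
`running` takes the values: 0 → 19 → 37 → 54 → 70 → 85 → 99 → 112 → 124 → 135 → 145 → 154 → 162 → 169 → 175 → 180 → 184 → 187 → 189 → 190

Answer: 190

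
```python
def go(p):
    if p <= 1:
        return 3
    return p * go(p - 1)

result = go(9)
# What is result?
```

go(9) = 9 * 8 * 7 * 6 * 5 * 4 * 3 * 2 * 3 = 1088640

Answer: 1088640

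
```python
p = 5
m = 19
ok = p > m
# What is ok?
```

Trace:
`p = 5` → p = 5
`m = 19` → m = 19
`ok = p > m` → ok = False
So ok = False

Answer: False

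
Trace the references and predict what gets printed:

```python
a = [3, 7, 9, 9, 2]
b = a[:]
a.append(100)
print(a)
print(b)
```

Key concept: slice [:] creates copy.
Step by step:
`a = [3, 7, 9, 9, 2]` → a = [3, 7, 9, 9, 2]
`b = a[:]` → b = [3, 7, 9, 9, 2]
`a.append(100)` → a = [3, 7, 9, 9, 2, 100]
`print(a)` → prints [3, 7, 9, 9, 2, 100]
`print(b)` → prints [3, 7, 9, 9, 2]

Answer:
[3, 7, 9, 9, 2, 100]
[3, 7, 9, 9, 2]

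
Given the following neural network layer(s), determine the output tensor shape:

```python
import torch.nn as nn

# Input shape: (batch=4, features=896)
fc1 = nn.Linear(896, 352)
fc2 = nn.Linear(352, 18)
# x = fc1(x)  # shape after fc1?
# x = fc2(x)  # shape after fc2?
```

Input: (4, 896) -> after fc1: (4, 352) -> Output: (4, 18)

Answer: (4, 18)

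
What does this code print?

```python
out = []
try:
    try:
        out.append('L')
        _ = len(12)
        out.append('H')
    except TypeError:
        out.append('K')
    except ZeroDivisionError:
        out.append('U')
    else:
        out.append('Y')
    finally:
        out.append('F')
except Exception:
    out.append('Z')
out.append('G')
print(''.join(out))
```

Execution trace: 'L' (inner try body) → 'K' (inner except TypeError) → 'F' (inner finally) → 'G' (after the try/except). Output: LKFG

Answer: LKFG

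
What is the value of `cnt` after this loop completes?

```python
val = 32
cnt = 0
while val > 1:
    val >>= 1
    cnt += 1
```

Count right shifts until 1
`cnt` takes the values: 0 → 1 → 2 → 3 → 4 → 5

Answer: 5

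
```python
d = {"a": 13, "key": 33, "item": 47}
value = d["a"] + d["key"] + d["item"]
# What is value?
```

Trace:
`d = {"a": 13, "key": 33, "item": 47}` → d = {'a': 13, 'key': 33, 'item': 47}
`value = d["a"] + d["key"] + d["item"]` → value = 93
So value = 93

Answer: 93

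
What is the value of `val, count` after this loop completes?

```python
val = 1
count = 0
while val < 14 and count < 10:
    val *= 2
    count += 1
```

Double until >= 14 or 10 iterations
`val, count` takes the values: (1, 0) → (2, 0) → (2, 1) → (4, 1) → (4, 2) → (8, 2) → (8, 3) → (16, 3) → (16, 4)

Answer: 16, 4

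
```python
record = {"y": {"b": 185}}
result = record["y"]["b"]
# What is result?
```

Trace:
`record = {"y": {"b": 185}}` → record = {'y': {'b': 185}}
`result = record["y"]["b"]` → result = 185
So result = 185

Answer: 185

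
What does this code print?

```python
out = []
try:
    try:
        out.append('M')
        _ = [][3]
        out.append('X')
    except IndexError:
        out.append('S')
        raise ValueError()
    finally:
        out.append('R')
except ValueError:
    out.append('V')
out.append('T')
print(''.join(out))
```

Execution trace: 'M' (inner try body) → 'S' (inner except IndexError) → 'R' (inner finally) → 'V' (outer except ValueError) → 'T' (after the try/except). Output: MSRVT

Answer: MSRVT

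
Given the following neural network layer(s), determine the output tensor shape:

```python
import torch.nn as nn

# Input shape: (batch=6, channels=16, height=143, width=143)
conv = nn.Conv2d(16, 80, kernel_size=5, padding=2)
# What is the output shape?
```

Input: (6, 16, 143, 143) -> Output: (6, 80, 143, 143)

Answer: (6, 80, 143, 143)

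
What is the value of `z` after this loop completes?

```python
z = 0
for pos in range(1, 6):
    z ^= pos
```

XOR of 1 to 5
`z` takes the values: 0 → 1 → 3 → 0 → 4 → 1

Answer: 1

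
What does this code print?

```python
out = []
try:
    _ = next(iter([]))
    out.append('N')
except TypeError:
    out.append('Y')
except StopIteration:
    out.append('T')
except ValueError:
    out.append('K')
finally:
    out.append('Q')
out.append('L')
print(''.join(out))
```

Execution trace: 'T' (except StopIteration) → 'Q' (finally) → 'L' (after the try/except). Output: TQL

Answer: TQL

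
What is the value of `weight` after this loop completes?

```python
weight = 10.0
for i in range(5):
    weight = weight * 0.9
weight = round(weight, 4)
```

Exponential decay: 10.0 * 0.9^5
`weight` takes the values: 10.0 → 9.0 → 8.1 → 7.29 → 6.561 → 5.9049

Answer: 5.9049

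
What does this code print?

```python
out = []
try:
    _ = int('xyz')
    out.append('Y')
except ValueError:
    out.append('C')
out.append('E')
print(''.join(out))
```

Execution trace: 'C' (except ValueError) → 'E' (after the try/except). Output: CE

Answer: CE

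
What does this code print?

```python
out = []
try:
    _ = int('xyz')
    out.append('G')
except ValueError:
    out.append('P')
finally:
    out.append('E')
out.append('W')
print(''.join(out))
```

Execution trace: 'P' (except ValueError) → 'E' (finally) → 'W' (after the try/except). Output: PEW

Answer: PEW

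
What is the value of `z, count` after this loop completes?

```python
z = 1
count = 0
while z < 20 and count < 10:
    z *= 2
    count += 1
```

Double until >= 20 or 10 iterations
`z, count` takes the values: (1, 0) → (2, 0) → (2, 1) → (4, 1) → (4, 2) → (8, 2) → (8, 3) → (16, 3) → (16, 4) → (32, 4) → (32, 5)

Answer: 32, 5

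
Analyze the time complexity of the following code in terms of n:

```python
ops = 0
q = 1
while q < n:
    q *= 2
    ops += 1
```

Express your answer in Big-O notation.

Each loop level contributes: log n. Multiplying the contributions gives O(log n).

Answer: O(log n)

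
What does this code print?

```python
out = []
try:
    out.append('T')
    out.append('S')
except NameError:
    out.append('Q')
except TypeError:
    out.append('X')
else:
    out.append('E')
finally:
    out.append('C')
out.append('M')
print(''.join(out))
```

Execution trace: 'T' (try body) → 'S' (try body, no exception) → 'E' (else) → 'C' (finally) → 'M' (after the try/except). Output: TSECM

Answer: TSECM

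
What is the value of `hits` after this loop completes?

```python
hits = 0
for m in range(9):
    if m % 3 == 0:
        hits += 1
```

Count numbers divisible by 3 in range(9)
`hits` takes the values: 0 → 1 → 2 → 3

Answer: 3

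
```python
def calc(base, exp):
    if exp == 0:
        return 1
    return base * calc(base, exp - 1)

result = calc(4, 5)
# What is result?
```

calc(4, 5) = 4 * 4 * 4 * 4 * 4 = 1024

Answer: 1024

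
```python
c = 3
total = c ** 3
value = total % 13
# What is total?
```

Trace:
`c = 3` → c = 3
`total = c ** 3` → total = 27
`value = total % 13` → value = 1
So total = 27

Answer: 27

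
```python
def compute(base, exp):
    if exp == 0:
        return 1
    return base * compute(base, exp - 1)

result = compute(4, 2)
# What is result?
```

compute(4, 2) = 4 * 4 = 16

Answer: 16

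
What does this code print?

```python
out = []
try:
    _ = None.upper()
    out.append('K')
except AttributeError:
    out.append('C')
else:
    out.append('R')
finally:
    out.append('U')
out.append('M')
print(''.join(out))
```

Execution trace: 'C' (except AttributeError) → 'U' (finally) → 'M' (after the try/except). Output: CUM

Answer: CUM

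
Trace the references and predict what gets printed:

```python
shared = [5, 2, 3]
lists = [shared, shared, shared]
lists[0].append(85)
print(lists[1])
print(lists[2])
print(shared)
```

Key concept: list of same reference.
Step by step:
`shared = [5, 2, 3]` → shared = [5, 2, 3]
`lists = [shared, shared, shared]` → lists = [[5, 2, 3], [5, 2, 3], [5, 2, 3]]
`lists[0].append(85)` → shared = [5, 2, 3, 85]; lists = [[5, 2, 3, 85], [5, 2, 3, 85], [5, 2, 3, 85]]
`print(lists[1])` → prints [5, 2, 3, 85]
`print(lists[2])` → prints [5, 2, 3, 85]
`print(shared)` → prints [5, 2, 3, 85]

Answer:
[5, 2, 3, 85]
[5, 2, 3, 85]
[5, 2, 3, 85]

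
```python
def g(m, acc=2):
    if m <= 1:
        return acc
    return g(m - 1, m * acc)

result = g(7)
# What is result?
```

Accumulator trace (n, acc): (7, 2) -> (6, 14) -> (5, 84) -> (4, 420) -> (3, 1680) -> (2, 5040) -> (1, 10080) -> return 10080

Answer: 10080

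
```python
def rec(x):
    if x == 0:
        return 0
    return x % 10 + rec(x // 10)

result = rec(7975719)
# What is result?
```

Sum of digits of 7975719: 9 + 1 + 7 + 5 + 7 + 9 + 7 = 45

Answer: 45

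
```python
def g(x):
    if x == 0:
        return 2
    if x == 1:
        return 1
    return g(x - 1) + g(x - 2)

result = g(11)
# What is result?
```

Build up from base cases: g(0)=2, g(1)=1, g(2)=3, g(3)=4, g(4)=7, g(5)=11, g(6)=18, ..., g(11)=199

Answer: 199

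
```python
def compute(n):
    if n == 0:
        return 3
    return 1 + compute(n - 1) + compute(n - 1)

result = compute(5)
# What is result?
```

compute(n) = 1 + 2·compute(n-1), compute(0)=3. Closed form: (3+1)·2^5 - 1 = 127.

Answer: 127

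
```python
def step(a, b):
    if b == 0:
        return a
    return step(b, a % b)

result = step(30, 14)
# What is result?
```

step(30, 14) -> step(14, 2) -> step(2, 0) -> 2

Answer: 2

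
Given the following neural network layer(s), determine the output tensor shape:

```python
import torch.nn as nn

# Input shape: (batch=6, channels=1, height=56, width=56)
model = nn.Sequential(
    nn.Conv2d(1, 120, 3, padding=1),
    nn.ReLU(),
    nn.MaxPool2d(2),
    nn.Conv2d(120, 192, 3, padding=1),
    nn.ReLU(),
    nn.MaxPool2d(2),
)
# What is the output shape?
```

Input: (6, 1, 56, 56) -> after first Conv2d: (6, 120, 56, 56) -> after first MaxPool2d: (6, 120, 28, 28) -> after second Conv2d: (6, 192, 28, 28) -> Output: (6, 192, 14, 14)

Answer: (6, 192, 14, 14)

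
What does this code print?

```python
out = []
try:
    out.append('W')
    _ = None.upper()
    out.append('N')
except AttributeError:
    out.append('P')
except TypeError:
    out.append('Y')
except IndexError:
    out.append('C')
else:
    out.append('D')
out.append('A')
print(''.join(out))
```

Execution trace: 'W' (try body) → 'P' (except AttributeError) → 'A' (after the try/except). Output: WPA

Answer: WPA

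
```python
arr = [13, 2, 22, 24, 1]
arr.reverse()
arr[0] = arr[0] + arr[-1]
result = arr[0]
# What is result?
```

Trace:
`arr = [13, 2, 22, 24, 1]` → arr = [13, 2, 22, 24, 1]
`arr.reverse()` → arr = [1, 24, 22, 2, 13]
`arr[0] = arr[0] + arr[-1]` → arr = [14, 24, 22, 2, 13]
`result = arr[0]` → result = 14
So result = 14

Answer: 14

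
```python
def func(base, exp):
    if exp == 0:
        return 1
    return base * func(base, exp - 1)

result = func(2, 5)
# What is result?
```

func(2, 5) = 2 * 2 * 2 * 2 * 2 = 32

Answer: 32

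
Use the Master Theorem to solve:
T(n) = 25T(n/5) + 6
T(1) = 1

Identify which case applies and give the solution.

a=25, b=5, f(n)=6. log_5(25) = 2. Since c=0 < 2, Case 1 applies: T(n) = Θ(n^log_b(a)) = O(n^2).

Answer: O(n^2) - Case 1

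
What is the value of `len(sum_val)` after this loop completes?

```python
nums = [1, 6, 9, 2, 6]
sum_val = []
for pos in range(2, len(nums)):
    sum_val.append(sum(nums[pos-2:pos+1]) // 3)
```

Number of 3-element averages
`sum_val` takes the values: [] → [5] → [5, 5] → [5, 5, 5]
So `len(sum_val)` = 3

Answer: 3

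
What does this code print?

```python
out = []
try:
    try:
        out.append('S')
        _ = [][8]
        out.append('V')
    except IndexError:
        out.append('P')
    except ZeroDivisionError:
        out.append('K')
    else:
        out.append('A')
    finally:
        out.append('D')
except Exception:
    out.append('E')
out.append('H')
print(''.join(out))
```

Execution trace: 'S' (inner try body) → 'P' (inner except IndexError) → 'D' (inner finally) → 'H' (after the try/except). Output: SPDH

Answer: SPDH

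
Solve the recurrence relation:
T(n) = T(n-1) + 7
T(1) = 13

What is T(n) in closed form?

Unrolling: T(n) = T(1) + 7·(n-1) = 13 + 7(n-1) = 7n + 6.

Answer: T(n) = 7n + 6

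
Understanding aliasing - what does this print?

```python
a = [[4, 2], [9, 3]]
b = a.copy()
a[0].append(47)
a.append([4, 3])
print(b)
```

Key concept: shallow copy with nested lists.
Step by step:
`a = [[4, 2], [9, 3]]` → a = [[4, 2], [9, 3]]
`b = a.copy()` → b = [[4, 2], [9, 3]]
`a[0].append(47)` → a = [[4, 2, 47], [9, 3]]; b = [[4, 2, 47], [9, 3]]
`a.append([4, 3])` → a = [[4, 2, 47], [9, 3], [4, 3]]
`print(b)` → prints [[4, 2, 47], [9, 3]]

Answer: [[4, 2, 47], [9, 3]]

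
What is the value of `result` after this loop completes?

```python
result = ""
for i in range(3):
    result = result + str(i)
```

Concatenate digits 0 to 2
`result` takes the values: "" → "0" → "01" → "012"

Answer: "012"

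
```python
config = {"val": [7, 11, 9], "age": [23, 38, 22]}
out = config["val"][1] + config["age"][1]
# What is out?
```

Trace:
`config = {"val": [7, 11, 9], "age": [23, 38, 22]}` → config = {'val': [7, 11, 9], 'age': [23, 38, 22]}
`out = config["val"][1] + config["age"][1]` → out = 49
So out = 49

Answer: 49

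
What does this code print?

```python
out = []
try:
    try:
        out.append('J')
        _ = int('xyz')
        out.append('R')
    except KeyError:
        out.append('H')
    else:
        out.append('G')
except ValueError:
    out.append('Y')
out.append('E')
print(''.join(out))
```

Execution trace: 'J' (try body) → 'Y' (outer except ValueError) → 'E' (after the try/except). Output: JYE

Answer: JYE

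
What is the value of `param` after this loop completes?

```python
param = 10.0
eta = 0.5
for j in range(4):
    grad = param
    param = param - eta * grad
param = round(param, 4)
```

Gradient descent: w = 10.0 * (1 - 0.5)^4
`param` takes the values: 10.0 → 5.0 → 2.5 → 1.25 → 0.625

Answer: 0.625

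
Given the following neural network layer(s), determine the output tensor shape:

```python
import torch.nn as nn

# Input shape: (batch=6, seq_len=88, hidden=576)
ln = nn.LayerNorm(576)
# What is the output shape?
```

Input: (6, 88, 576) -> Output: (6, 88, 576)

Answer: (6, 88, 576)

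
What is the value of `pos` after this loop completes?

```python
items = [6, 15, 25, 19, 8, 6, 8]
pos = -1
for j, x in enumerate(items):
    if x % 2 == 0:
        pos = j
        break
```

First even number index in [6, 15, 25, 19, 8, 6, 8]
`pos` takes the values: -1 → 0

Answer: 0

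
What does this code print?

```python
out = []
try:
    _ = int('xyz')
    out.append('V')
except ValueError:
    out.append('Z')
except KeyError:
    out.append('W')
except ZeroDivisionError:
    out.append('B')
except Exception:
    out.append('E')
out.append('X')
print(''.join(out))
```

Execution trace: 'Z' (except ValueError) → 'X' (after the try/except). Output: ZX

Answer: ZX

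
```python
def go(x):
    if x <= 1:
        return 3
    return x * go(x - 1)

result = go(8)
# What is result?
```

go(8) = 8 * 7 * 6 * 5 * 4 * 3 * 2 * 3 = 120960

Answer: 120960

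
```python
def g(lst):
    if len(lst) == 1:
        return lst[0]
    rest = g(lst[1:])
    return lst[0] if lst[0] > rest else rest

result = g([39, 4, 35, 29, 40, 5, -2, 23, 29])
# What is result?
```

Recursive max over [39, 4, 35, 29, 40, 5, -2, 23, 29] = 40

Answer: 40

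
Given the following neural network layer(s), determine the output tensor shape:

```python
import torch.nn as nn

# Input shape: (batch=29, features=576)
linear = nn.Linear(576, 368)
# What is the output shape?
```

Input: (29, 576) -> Output: (29, 368)

Answer: (29, 368)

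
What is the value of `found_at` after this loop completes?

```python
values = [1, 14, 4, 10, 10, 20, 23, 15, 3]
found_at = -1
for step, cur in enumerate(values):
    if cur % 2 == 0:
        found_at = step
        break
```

First even number index in [1, 14, 4, 10, 10, 20, 23, 15, 3]
`found_at` takes the values: -1 → 1

Answer: 1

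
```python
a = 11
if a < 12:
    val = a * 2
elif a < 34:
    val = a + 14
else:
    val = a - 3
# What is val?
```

Trace:
`a = 11` → a = 11
`if a < 12: ...` → a < 12 is True → val = 22
So val = 22

Answer: 22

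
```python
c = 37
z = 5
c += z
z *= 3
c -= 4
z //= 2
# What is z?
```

Trace:
`c = 37` → c = 37
`z = 5` → z = 5
`c += z` → c = 42
`z *= 3` → z = 15
`c -= 4` → c = 38
`z //= 2` → z = 7
So z = 7

Answer: 7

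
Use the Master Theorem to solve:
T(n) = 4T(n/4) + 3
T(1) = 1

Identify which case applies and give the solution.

a=4, b=4, f(n)=3. log_4(4) = 1. Since c=0 < 1, Case 1 applies: T(n) = Θ(n^log_b(a)) = O(n).

Answer: O(n) - Case 1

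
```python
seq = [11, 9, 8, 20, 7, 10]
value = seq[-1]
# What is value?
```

Trace:
`seq = [11, 9, 8, 20, 7, 10]` → seq = [11, 9, 8, 20, 7, 10]
`value = seq[-1]` → value = 10
So value = 10

Answer: 10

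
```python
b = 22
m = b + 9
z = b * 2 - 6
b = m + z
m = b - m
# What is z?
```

Trace:
`b = 22` → b = 22
`m = b + 9` → m = 31
`z = b * 2 - 6` → z = 38
`b = m + z` → b = 69
`m = b - m` → m = 38
So z = 38

Answer: 38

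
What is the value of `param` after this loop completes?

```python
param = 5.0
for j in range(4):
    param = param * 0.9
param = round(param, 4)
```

Exponential decay: 5.0 * 0.9^4
`param` takes the values: 5.0 → 4.5 → 4.05 → 3.645 → 3.2805

Answer: 3.2805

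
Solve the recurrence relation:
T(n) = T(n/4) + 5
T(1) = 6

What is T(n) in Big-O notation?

Each step divides n by 4 and adds 5. After log_4(n) steps we reach T(1)=6. So T(n) = 5·log_4(n) + 6 = O(log n).

Answer: O(log n)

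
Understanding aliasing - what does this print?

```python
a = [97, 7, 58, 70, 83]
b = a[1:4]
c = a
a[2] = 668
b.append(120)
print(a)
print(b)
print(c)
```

Key concept: slice vs alias.
Step by step:
`a = [97, 7, 58, 70, 83]` → a = [97, 7, 58, 70, 83]
`b = a[1:4]` → b = [7, 58, 70]
`c = a` → c = [97, 7, 58, 70, 83] (same object as a)
`a[2] = 668` → a = [97, 7, 668, 70, 83] (same object as c); c = [97, 7, 668, 70, 83] (same object as a)
`b.append(120)` → b = [7, 58, 70, 120]
`print(a)` → prints [97, 7, 668, 70, 83]
`print(b)` → prints [7, 58, 70, 120]
`print(c)` → prints [97, 7, 668, 70, 83]

Answer:
[97, 7, 668, 70, 83]
[7, 58, 70, 120]
[97, 7, 668, 70, 83]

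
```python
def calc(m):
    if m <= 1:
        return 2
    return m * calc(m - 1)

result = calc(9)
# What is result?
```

calc(9) = 9 * 8 * 7 * 6 * 5 * 4 * 3 * 2 * 2 = 725760

Answer: 725760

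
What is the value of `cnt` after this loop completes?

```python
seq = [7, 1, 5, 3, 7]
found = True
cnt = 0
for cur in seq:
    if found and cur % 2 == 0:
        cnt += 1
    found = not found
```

Count even values at even positions
`cnt` takes the values: 0

Answer: 0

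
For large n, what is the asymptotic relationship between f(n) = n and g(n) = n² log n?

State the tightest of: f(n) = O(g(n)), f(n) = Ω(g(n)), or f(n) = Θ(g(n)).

n vs n² log n: f(n) = O(g(n)) but not Ω(g(n)) — n² log n grows strictly faster than n.

Answer: f(n) = O(g(n)) but not Ω(g(n)) — n² log n grows strictly faster than n.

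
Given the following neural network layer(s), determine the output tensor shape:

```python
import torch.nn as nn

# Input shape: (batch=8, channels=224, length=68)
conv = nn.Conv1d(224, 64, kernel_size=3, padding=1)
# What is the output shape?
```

Input: (8, 224, 68) -> Output: (8, 64, 68)

Answer: (8, 64, 68)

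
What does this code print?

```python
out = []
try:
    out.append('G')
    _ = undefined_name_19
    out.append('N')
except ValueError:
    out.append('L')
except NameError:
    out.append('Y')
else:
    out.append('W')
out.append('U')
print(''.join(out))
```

Execution trace: 'G' (try body) → 'Y' (except NameError) → 'U' (after the try/except). Output: GYU

Answer: GYU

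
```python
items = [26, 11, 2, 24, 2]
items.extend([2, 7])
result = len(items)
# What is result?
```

Trace:
`items = [26, 11, 2, 24, 2]` → items = [26, 11, 2, 24, 2]
`items.extend([2, 7])` → items = [26, 11, 2, 24, 2, 2, 7]
`result = len(items)` → result = 7
So result = 7

Answer: 7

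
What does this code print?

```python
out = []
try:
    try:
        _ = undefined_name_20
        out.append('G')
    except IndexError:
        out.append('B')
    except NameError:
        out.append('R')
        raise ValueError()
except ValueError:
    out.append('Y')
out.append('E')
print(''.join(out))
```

Execution trace: 'R' (except NameError) → 'Y' (outer except ValueError) → 'E' (after the try/except). Output: RYE

Answer: RYE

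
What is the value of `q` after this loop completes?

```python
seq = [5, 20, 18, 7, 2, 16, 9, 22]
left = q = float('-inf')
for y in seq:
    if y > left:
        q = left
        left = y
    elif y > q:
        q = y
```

Second largest (with repeats) in [5, 20, 18, 7, 2, 16, 9, 22]
`q` takes the values: -inf → 5 → 18 → 20

Answer: 20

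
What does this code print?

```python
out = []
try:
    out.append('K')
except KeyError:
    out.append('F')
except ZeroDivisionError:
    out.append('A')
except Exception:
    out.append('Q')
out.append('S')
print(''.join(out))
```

Execution trace: 'K' (try body, no exception) → 'S' (after the try/except). Output: KS

Answer: KS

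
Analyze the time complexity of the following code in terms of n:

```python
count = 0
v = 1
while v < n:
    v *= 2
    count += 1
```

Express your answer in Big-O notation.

Each loop level contributes: log n. Multiplying the contributions gives O(log n).

Answer: O(log n)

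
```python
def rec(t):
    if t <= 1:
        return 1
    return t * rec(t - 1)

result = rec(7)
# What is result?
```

rec(7) = 7 * 6 * 5 * 4 * 3 * 2 * 1 = 5040

Answer: 5040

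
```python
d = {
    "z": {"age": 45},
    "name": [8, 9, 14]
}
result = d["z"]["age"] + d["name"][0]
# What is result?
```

Trace:
`d = { ...` → d = {'z': {'age': 45}, 'name': [8, 9, 14]}
`result = d["z"]["age"] + d["name"][0]` → result = 53
So result = 53

Answer: 53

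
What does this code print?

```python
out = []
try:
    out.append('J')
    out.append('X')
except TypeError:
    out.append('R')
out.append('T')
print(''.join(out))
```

Execution trace: 'J' (try body) → 'X' (try body, no exception) → 'T' (after the try/except). Output: JXT

Answer: JXT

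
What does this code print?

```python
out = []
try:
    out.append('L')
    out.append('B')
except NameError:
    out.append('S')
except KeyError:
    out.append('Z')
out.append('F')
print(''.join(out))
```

Execution trace: 'L' (try body) → 'B' (try body, no exception) → 'F' (after the try/except). Output: LBF

Answer: LBF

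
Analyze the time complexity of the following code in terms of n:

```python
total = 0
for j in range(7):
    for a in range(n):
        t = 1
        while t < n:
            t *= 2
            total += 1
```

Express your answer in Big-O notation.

Each loop level contributes: 1 × n × log n. Multiplying the contributions gives O(n log n).

Answer: O(n log n)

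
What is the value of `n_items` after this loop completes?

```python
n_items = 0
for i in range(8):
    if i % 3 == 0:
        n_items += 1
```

Count numbers divisible by 3 in range(8)
`n_items` takes the values: 0 → 1 → 2 → 3

Answer: 3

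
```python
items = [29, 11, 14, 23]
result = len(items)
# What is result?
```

Trace:
`items = [29, 11, 14, 23]` → items = [29, 11, 14, 23]
`result = len(items)` → result = 4
So result = 4

Answer: 4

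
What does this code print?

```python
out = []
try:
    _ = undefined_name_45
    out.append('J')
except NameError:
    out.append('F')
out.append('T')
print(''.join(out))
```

Execution trace: 'F' (except NameError) → 'T' (after the try/except). Output: FT

Answer: FT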